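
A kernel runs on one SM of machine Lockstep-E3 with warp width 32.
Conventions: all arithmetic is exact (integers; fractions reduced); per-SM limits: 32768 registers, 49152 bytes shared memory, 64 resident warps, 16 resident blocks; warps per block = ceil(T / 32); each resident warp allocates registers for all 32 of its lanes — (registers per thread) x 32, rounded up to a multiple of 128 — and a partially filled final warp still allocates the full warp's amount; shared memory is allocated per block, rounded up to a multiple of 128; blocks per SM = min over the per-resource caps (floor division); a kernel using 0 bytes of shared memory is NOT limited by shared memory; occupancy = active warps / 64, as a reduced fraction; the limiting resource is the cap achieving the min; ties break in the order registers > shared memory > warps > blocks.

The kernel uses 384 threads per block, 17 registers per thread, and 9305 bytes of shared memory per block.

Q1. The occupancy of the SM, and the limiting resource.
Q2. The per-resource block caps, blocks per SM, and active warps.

Answer: occupancy 3/4, limited by registers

registers: 4 blocks
shared memory: 5 blocks
warps: 5 blocks
blocks: 16 blocks

Answer: 4 blocks, 48 active warps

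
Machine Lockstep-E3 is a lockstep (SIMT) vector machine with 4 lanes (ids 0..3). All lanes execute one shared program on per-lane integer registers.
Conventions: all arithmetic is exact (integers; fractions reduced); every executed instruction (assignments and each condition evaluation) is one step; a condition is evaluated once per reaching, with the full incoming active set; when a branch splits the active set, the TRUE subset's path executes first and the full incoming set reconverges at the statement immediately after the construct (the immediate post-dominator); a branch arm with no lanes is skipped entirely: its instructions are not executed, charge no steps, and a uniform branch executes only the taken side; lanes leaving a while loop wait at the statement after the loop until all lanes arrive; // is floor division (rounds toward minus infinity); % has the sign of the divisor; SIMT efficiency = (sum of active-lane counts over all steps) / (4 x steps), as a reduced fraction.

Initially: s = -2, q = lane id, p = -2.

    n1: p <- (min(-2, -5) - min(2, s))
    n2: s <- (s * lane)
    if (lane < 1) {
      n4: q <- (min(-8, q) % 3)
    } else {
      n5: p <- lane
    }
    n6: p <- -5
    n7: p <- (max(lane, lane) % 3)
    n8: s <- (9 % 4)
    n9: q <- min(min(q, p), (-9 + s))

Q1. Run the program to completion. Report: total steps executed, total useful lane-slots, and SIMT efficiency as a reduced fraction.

Answer: 9 steps, 32 useful, 8/9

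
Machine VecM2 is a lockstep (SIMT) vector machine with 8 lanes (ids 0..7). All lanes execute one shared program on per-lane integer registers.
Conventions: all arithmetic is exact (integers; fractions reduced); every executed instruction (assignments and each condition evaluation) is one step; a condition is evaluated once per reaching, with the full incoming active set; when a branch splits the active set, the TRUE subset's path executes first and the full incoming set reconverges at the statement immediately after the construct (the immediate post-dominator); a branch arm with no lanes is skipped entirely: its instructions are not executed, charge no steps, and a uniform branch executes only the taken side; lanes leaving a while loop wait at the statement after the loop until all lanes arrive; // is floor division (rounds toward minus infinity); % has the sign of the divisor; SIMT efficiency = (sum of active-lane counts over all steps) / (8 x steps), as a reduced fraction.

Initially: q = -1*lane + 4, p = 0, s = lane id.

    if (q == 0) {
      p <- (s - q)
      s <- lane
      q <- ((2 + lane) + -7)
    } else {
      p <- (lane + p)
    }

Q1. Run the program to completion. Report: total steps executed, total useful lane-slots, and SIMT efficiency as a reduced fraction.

Answer: 5 steps, 18 useful, 9/20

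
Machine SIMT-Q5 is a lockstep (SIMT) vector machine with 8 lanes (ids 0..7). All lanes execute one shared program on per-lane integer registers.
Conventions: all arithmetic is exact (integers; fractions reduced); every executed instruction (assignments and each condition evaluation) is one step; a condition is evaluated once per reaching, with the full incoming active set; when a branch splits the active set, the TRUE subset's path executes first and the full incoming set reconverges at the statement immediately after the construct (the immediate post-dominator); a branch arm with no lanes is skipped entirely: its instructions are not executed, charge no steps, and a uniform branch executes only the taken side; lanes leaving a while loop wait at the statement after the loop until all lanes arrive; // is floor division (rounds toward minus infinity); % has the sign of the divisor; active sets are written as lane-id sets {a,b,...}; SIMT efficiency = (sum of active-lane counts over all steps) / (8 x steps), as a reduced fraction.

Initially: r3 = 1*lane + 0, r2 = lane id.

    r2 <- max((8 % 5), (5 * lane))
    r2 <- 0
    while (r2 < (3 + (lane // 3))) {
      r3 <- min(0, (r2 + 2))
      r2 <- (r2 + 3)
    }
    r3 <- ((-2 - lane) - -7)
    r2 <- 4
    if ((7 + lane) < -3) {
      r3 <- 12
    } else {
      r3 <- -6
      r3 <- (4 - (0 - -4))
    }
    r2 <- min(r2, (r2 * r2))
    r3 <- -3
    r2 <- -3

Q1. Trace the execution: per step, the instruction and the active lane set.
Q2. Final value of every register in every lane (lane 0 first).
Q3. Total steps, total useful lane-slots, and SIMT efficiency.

step 0: r2 <- max((8 % 5), (5 * lane)) {0,1,2,3,4,5,6,7}
step 1: r2 <- 0                      {0,1,2,3,4,5,6,7}
step 2: eval (r2 < (3 + (lane // 3))) {0,1,2,3,4,5,6,7}
step 3: r3 <- min(0, (r2 + 2))       {0,1,2,3,4,5,6,7}
step 4: r2 <- (r2 + 3)               {0,1,2,3,4,5,6,7}
step 5: eval (r2 < (3 + (lane // 3))) {0,1,2,3,4,5,6,7}
step 6: r3 <- min(0, (r2 + 2))       {3,4,5,6,7}
step 7: r2 <- (r2 + 3)               {3,4,5,6,7}
step 8: eval (r2 < (3 + (lane // 3))) {3,4,5,6,7}
step 9: r3 <- ((-2 - lane) - -7)     {0,1,2,3,4,5,6,7}
step 10: r2 <- 4                      {0,1,2,3,4,5,6,7}
step 11: eval ((7 + lane) < -3)       {0,1,2,3,4,5,6,7}
step 12: r3 <- -6                     {0,1,2,3,4,5,6,7}
step 13: r3 <- (4 - (0 - -4))         {0,1,2,3,4,5,6,7}
step 14: r2 <- min(r2, (r2 * r2))     {0,1,2,3,4,5,6,7}
step 15: r3 <- -3                     {0,1,2,3,4,5,6,7}
step 16: r2 <- -3                     {0,1,2,3,4,5,6,7}

Answer: 17 steps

r3: -3,-3,-3,-3,-3,-3,-3,-3
r2: -3,-3,-3,-3,-3,-3,-3,-3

steps = 17; useful = 127; efficiency = 127/136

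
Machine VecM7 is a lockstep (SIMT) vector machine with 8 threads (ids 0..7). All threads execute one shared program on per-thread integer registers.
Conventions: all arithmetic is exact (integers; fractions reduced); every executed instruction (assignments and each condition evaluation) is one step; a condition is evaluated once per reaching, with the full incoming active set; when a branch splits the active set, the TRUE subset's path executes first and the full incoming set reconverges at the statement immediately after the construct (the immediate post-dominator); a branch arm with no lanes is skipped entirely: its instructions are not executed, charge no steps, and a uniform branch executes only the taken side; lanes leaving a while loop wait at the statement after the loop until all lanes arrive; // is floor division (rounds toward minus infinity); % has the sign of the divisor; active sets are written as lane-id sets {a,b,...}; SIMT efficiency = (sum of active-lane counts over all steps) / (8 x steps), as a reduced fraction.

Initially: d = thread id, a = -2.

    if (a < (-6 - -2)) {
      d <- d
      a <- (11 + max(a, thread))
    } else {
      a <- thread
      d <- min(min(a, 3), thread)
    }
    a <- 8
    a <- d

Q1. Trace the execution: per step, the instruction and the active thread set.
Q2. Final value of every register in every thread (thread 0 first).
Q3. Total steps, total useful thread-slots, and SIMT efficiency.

step 0: eval (a < (-6 - -2))         {0,1,2,3,4,5,6,7}
step 1: a <- thread                  {0,1,2,3,4,5,6,7}
step 2: d <- min(min(a, 3), thread)  {0,1,2,3,4,5,6,7}
step 3: a <- 8                       {0,1,2,3,4,5,6,7}
step 4: a <- d                       {0,1,2,3,4,5,6,7}

Answer: 5 steps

d: 0,1,2,3,3,3,3,3
a: 0,1,2,3,3,3,3,3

steps = 5; useful = 40; efficiency = 40/40 = 1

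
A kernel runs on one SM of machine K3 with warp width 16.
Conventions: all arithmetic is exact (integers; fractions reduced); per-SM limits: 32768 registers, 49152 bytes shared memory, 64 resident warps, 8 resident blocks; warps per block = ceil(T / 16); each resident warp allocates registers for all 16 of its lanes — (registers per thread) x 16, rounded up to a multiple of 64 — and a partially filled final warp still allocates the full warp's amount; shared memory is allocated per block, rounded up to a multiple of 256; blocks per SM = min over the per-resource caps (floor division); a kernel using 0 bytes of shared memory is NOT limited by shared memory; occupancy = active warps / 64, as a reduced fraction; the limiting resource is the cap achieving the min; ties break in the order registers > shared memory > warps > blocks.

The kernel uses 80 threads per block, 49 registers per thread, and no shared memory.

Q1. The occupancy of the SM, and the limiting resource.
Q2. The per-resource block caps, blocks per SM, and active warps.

Answer: occupancy 35/64, limited by registers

registers: 7 blocks
shared memory: no limit (kernel uses none)
warps: 12 blocks
blocks: 8 blocks

Answer: 7 blocks, 35 active warps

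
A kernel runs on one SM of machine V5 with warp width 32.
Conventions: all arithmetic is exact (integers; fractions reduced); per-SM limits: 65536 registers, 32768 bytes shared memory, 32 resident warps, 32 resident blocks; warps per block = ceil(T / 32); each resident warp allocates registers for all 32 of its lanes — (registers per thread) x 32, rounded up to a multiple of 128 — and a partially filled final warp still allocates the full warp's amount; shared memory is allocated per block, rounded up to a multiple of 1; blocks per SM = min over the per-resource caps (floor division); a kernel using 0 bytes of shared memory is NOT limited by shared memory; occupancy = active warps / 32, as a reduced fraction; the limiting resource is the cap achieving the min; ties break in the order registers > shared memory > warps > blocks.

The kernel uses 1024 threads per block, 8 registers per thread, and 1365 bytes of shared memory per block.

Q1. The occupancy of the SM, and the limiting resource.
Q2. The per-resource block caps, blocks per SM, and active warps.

Answer: occupancy 1, limited by warps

registers: 8 blocks
shared memory: 24 blocks
warps: 1 block
blocks: 32 blocks

Answer: 1 block, 32 active warps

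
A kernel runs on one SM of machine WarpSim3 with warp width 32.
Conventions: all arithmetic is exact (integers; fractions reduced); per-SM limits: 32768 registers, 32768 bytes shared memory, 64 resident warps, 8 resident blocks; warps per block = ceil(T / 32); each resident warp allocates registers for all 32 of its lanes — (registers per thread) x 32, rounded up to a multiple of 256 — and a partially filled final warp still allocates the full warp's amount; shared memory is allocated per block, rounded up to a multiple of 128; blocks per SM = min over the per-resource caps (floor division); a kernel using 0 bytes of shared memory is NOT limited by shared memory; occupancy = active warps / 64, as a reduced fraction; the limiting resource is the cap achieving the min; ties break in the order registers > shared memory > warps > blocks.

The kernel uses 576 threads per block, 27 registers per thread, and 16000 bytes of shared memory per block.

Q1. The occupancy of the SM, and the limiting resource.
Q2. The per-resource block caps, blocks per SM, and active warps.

Answer: occupancy 9/32, limited by registers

registers: 1 block
shared memory: 2 blocks
warps: 3 blocks
blocks: 8 blocks

Answer: 1 block, 18 active warps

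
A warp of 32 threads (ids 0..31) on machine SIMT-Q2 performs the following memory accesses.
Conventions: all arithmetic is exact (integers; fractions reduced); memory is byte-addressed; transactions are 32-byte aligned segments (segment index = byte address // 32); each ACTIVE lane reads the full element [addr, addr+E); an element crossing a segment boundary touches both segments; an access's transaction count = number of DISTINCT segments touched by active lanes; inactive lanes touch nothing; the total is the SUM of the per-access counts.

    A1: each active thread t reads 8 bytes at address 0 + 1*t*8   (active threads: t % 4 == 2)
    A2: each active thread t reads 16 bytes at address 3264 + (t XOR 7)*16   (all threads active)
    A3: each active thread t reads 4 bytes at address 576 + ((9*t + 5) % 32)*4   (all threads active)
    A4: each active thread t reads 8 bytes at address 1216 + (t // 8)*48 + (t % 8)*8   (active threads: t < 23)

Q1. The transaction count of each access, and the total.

A1: 8 transactions
A2: 16 transactions
A3: 4 transactions
A4: 5 transactions

Answer: 8,16,4,5; total 33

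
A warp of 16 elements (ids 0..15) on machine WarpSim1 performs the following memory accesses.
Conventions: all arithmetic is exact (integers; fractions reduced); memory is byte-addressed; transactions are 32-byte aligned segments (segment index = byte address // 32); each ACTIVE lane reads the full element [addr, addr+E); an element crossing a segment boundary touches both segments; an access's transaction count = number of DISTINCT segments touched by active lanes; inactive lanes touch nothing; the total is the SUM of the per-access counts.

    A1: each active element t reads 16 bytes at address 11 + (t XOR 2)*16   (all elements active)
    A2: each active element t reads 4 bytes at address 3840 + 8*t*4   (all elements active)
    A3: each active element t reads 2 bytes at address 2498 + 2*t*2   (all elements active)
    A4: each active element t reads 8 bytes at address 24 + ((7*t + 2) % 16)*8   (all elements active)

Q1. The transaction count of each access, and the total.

A1: 9 transactions
A2: 16 transactions
A3: 2 transactions
A4: 5 transactions

Answer: 9,16,2,5; total 32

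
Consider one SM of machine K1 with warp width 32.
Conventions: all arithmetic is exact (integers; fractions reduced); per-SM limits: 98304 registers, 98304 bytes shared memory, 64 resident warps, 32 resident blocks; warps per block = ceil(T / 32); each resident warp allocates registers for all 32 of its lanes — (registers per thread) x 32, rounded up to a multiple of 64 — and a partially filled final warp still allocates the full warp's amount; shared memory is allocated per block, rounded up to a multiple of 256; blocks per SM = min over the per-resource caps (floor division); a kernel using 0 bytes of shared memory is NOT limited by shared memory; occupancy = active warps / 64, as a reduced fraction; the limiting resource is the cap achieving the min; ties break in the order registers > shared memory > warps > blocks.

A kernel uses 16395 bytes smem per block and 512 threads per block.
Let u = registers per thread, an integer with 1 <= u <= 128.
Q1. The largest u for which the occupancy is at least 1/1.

Answer: u = 48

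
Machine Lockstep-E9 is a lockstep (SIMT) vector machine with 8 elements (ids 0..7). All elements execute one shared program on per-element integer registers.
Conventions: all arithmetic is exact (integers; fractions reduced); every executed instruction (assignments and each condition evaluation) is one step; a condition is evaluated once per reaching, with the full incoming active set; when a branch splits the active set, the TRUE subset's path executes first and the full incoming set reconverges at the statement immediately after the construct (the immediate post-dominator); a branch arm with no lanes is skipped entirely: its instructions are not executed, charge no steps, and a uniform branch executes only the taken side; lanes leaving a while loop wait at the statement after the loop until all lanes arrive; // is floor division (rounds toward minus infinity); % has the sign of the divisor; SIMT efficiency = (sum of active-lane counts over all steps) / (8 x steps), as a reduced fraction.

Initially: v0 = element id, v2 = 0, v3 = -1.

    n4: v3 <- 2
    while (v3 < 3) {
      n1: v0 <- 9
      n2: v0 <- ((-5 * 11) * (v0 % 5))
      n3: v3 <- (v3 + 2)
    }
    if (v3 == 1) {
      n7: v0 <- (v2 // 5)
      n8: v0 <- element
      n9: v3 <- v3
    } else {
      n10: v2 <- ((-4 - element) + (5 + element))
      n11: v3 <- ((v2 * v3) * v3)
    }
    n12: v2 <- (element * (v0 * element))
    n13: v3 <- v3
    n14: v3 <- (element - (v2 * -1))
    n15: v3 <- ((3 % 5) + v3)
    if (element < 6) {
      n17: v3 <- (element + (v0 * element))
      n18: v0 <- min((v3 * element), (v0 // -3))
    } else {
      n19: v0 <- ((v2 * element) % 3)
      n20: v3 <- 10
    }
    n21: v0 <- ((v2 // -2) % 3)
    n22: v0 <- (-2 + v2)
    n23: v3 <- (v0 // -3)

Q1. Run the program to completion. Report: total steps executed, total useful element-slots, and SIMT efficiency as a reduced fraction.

Answer: 21 steps, 152 useful, 19/21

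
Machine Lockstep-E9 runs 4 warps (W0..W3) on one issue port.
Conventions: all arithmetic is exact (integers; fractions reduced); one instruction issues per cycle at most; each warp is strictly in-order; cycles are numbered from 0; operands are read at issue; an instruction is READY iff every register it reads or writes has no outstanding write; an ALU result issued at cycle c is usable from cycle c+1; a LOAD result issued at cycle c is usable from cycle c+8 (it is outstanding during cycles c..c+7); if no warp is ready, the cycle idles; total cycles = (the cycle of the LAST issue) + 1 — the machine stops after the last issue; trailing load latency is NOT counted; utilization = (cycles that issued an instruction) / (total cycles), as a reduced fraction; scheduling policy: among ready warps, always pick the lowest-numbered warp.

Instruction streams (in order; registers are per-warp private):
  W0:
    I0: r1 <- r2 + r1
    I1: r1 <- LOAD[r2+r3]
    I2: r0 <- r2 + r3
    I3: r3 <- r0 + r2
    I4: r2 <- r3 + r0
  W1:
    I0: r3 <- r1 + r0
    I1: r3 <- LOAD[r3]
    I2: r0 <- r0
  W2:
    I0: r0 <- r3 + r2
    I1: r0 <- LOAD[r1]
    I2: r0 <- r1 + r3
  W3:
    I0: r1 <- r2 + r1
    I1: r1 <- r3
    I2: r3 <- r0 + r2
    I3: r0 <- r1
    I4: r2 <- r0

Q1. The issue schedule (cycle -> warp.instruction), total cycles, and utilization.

cycle 0: W0.I0
cycle 1: W0.I1
cycle 2: W0.I2
cycle 3: W0.I3
cycle 4: W0.I4
cycle 5: W1.I0
cycle 6: W1.I1
cycle 7: W1.I2
cycle 8: W2.I0
cycle 9: W2.I1
cycle 10: W3.I0
cycle 11: W3.I1
cycle 12: W3.I2
cycle 13: W3.I3
cycle 14: W3.I4
cycle 15: idle
cycle 16: idle
cycle 17: W2.I2

Answer: 18 cycles, utilization 8/9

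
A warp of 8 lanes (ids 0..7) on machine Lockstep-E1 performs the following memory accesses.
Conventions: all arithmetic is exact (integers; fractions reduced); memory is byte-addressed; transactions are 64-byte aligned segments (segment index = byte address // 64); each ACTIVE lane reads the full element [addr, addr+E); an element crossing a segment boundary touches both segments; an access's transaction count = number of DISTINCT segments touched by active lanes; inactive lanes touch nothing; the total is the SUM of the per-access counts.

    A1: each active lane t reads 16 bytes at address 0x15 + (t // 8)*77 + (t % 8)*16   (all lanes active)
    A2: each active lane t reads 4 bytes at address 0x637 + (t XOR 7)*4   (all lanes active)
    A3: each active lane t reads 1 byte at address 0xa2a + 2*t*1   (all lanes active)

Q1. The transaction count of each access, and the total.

A1: 3 transactions
A2: 2 transactions
A3: 1 transaction

Answer: 3,2,1; total 6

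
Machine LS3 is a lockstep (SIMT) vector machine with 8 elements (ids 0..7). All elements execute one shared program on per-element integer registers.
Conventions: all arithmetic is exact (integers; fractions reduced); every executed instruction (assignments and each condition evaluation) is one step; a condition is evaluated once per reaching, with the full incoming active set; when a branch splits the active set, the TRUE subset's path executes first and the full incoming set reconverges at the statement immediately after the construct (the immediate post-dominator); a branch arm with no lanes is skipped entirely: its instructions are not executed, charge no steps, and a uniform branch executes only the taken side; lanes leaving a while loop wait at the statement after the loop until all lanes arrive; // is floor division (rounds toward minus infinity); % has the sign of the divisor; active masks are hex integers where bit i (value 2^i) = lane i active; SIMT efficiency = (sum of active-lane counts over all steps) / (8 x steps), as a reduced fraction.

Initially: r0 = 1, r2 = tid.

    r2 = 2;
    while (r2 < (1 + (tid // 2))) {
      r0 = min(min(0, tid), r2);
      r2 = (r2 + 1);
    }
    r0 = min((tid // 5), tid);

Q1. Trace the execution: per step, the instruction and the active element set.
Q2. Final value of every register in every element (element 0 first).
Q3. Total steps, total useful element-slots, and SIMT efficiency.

step 0: r2 <- 2                      0xff
step 1: eval (r2 < (1 + (tid // 2))) 0xff
step 2: r0 <- min(min(0, tid), r2)   0xf0
step 3: r2 <- (r2 + 1)               0xf0
step 4: eval (r2 < (1 + (tid // 2))) 0xf0
step 5: r0 <- min(min(0, tid), r2)   0xc0
step 6: r2 <- (r2 + 1)               0xc0
step 7: eval (r2 < (1 + (tid // 2))) 0xc0
step 8: r0 <- min((tid // 5), tid)   0xff

Answer: 9 steps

r0: 0,0,0,0,0,1,1,1
r2: 2,2,2,2,3,3,4,4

steps = 9; useful = 42; efficiency = 42/72 = 7/12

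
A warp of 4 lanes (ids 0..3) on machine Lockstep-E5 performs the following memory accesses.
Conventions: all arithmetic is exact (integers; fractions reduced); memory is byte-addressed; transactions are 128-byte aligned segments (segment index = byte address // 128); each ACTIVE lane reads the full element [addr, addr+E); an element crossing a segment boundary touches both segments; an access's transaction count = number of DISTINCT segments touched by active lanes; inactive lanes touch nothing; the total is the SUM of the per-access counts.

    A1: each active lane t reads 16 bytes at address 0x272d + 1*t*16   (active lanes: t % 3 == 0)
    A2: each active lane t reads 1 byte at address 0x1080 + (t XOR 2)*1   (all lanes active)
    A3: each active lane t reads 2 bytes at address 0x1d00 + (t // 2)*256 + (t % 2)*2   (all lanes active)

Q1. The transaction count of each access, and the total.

A1: 1 transaction
A2: 1 transaction
A3: 2 transactions

Answer: 1,1,2; total 4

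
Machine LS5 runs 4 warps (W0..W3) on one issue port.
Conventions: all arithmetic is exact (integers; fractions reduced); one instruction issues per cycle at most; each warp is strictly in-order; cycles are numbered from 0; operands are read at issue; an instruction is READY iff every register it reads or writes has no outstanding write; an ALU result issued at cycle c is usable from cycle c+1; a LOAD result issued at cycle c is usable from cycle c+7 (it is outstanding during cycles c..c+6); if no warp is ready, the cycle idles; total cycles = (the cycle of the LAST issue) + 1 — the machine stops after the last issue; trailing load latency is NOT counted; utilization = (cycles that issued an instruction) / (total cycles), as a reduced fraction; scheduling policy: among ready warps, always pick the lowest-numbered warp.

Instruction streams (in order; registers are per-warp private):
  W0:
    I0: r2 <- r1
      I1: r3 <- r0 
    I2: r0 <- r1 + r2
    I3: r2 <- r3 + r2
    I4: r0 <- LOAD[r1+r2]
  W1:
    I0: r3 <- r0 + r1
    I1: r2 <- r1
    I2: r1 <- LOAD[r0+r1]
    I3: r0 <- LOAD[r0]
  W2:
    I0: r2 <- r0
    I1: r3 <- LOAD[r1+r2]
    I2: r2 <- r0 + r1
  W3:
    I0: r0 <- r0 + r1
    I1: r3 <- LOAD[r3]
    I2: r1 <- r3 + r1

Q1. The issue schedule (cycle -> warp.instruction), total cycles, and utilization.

cycle 0: W0.I0
cycle 1: W0.I1
cycle 2: W0.I2
cycle 3: W0.I3
cycle 4: W0.I4
cycle 5: W1.I0
cycle 6: W1.I1
cycle 7: W1.I2
cycle 8: W1.I3
cycle 9: W2.I0
cycle 10: W2.I1
cycle 11: W2.I2
cycle 12: W3.I0
cycle 13: W3.I1
cycle 14: idle
cycle 15: idle
cycle 16: idle
cycle 17: idle
cycle 18: idle
cycle 19: idle
cycle 20: W3.I2

Answer: 21 cycles, utilization 5/7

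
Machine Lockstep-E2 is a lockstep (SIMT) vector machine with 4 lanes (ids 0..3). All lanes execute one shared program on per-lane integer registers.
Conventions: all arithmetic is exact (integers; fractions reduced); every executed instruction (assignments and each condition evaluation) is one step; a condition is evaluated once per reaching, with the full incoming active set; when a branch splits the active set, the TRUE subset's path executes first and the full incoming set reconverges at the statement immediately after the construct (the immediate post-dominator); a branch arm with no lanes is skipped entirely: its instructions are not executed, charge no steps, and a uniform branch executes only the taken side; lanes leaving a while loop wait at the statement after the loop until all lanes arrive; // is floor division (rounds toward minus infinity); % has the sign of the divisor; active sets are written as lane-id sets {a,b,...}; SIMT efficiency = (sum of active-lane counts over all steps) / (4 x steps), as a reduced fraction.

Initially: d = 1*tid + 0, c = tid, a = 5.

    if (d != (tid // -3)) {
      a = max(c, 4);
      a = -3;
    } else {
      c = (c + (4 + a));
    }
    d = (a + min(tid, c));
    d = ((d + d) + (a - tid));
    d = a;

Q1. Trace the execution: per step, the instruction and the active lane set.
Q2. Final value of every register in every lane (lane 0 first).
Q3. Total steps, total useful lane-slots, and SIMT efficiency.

step 0: eval (d != (tid // -3))      {0,1,2,3}
step 1: a <- max(c, 4)               {1,2,3}
step 2: a <- -3                      {1,2,3}
step 3: c <- (c + (4 + a))           {0}
step 4: d <- (a + min(tid, c))       {0,1,2,3}
step 5: d <- ((d + d) + (a - tid))   {0,1,2,3}
step 6: d <- a                       {0,1,2,3}

Answer: 7 steps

d: 5,-3,-3,-3
c: 9,1,2,3
a: 5,-3,-3,-3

steps = 7; useful = 23; efficiency = 23/28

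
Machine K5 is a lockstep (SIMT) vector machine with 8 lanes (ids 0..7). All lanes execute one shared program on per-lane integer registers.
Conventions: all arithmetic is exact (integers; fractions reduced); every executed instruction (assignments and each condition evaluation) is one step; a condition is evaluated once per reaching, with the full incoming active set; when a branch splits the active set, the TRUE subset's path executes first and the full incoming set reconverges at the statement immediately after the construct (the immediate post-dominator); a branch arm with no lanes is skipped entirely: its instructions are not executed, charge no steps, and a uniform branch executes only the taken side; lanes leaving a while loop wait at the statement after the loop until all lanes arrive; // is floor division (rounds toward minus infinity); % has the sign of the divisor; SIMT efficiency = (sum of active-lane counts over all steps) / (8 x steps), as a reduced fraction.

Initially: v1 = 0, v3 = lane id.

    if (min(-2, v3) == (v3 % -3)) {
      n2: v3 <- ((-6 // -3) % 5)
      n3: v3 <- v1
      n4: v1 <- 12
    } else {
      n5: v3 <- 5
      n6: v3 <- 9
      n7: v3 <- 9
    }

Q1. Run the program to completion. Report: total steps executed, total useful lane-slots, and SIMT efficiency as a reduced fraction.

Answer: 7 steps, 32 useful, 4/7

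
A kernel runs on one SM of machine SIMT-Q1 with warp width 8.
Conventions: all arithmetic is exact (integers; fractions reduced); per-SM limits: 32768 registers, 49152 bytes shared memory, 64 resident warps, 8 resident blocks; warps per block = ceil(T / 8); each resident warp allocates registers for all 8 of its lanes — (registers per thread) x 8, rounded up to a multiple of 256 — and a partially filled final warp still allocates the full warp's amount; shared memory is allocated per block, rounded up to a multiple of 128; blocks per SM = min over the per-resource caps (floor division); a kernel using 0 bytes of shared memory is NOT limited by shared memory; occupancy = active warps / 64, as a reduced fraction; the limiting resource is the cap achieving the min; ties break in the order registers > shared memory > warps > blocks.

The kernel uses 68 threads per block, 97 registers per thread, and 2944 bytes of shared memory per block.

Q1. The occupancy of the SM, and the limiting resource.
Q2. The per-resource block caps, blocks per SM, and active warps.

Answer: occupancy 27/64, limited by registers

registers: 3 blocks
shared memory: 16 blocks
warps: 7 blocks
blocks: 8 blocks

Answer: 3 blocks, 27 active warps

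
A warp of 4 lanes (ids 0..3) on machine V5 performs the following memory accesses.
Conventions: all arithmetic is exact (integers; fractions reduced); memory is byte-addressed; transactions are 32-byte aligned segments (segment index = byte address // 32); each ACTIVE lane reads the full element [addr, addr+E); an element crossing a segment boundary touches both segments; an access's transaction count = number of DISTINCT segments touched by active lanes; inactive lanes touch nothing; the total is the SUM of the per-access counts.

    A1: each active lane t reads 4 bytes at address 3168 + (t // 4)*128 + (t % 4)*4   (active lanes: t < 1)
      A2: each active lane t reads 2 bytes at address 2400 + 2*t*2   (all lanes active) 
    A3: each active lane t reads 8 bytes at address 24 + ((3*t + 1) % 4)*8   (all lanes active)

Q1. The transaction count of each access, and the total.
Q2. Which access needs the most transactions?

A1: 1 transaction
A2: 1 transaction
A3: 2 transactions

Answer: 1,1,2; total 4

Answer: A3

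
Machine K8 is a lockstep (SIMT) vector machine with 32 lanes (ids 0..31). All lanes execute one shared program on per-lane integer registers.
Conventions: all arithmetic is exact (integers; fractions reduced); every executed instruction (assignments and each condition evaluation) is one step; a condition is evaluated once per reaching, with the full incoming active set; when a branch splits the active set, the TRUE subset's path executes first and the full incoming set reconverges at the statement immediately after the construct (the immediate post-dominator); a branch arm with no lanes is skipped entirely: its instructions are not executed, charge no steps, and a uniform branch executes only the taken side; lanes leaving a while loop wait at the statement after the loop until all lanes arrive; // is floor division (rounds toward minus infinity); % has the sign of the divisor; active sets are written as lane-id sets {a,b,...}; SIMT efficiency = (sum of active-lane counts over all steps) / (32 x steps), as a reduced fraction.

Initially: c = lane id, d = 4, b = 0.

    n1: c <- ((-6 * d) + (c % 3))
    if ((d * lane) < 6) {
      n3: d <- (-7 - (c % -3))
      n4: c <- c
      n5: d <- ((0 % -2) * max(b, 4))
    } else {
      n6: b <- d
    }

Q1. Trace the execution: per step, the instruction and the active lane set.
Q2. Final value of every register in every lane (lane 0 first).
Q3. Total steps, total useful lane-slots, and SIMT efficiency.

step 0: c <- ((-6 * d) + (c % 3))    {0,1,2,3,4,5,6,7,8,9,10,11,12,13,14,15,16,17,18,19,20,21,22,23,24,25,26,27,28,29,30,31}
step 1: eval ((d * lane) < 6)        {0,1,2,3,4,5,6,7,8,9,10,11,12,13,14,15,16,17,18,19,20,21,22,23,24,25,26,27,28,29,30,31}
step 2: d <- (-7 - (c % -3))         {0,1}
step 3: c <- c                       {0,1}
step 4: d <- ((0 % -2) * max(b, 4))  {0,1}
step 5: b <- d                       {2,3,4,5,6,7,8,9,10,11,12,13,14,15,16,17,18,19,20,21,22,23,24,25,26,27,28,29,30,31}

Answer: 6 steps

c: -24,-23,-22,-24,-23,-22,-24,-23,-22,-24,-23,-22,-24,-23,-22,-24,-23,-22,-24,-23,-22,-24,-23,-22,-24,-23,-22,-24,-23,-22,-24,-23
d: 0,0,4,4,4,4,4,4,4,4,4,4,4,4,4,4,4,4,4,4,4,4,4,4,4,4,4,4,4,4,4,4
b: 0,0,4,4,4,4,4,4,4,4,4,4,4,4,4,4,4,4,4,4,4,4,4,4,4,4,4,4,4,4,4,4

steps = 6; useful = 100; efficiency = 100/192 = 25/48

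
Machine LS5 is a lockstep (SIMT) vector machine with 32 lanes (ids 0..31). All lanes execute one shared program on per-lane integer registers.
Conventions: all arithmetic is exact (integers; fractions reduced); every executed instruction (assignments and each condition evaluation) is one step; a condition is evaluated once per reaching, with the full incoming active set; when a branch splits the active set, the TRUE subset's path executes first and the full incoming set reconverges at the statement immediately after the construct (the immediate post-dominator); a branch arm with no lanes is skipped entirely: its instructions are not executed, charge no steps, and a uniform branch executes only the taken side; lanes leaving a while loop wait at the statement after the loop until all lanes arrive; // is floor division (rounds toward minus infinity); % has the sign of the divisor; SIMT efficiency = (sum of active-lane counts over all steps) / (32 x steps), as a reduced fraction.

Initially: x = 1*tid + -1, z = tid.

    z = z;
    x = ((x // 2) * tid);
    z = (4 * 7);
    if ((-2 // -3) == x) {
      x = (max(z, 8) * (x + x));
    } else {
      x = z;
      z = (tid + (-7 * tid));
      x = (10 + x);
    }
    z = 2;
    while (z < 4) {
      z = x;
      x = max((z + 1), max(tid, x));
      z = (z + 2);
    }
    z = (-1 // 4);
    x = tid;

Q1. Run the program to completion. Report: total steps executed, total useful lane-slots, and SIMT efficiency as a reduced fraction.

Answer: 24 steps, 494 useful, 247/384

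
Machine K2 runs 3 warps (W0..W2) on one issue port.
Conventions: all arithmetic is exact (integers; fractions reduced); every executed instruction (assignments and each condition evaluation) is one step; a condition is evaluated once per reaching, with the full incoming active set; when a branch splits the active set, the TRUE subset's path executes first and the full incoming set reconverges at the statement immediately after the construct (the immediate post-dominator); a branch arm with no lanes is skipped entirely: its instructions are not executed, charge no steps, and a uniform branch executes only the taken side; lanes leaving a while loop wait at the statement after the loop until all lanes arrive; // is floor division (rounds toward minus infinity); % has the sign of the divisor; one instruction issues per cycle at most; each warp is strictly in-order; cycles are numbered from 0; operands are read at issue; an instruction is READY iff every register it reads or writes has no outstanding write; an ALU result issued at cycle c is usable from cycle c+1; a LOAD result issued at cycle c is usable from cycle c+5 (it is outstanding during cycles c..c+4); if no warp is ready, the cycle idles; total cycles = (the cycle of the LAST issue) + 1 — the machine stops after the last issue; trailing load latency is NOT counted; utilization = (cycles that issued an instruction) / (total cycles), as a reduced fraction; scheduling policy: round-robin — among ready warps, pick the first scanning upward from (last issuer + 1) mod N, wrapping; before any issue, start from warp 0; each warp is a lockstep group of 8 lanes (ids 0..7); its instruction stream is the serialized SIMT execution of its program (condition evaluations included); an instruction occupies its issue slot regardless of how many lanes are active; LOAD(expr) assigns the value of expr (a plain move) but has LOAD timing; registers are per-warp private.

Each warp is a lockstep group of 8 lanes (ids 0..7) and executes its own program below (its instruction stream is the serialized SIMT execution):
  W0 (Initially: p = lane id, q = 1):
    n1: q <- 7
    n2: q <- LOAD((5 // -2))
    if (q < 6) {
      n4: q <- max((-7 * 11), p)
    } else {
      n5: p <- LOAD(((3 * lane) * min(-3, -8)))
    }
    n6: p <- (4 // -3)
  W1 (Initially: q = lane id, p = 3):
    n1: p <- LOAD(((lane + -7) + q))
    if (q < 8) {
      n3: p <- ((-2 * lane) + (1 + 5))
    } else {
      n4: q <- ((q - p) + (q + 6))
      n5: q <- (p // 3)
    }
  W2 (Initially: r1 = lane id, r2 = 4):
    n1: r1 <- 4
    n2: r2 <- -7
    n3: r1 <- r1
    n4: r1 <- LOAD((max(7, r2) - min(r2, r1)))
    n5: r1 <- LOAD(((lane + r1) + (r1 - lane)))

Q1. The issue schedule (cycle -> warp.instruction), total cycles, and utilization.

cycle 0: W0.I0
cycle 1: W1.I0
cycle 2: W2.I0
cycle 3: W0.I1
cycle 4: W1.I1
cycle 5: W2.I1
cycle 6: W1.I2
cycle 7: W2.I2
cycle 8: W0.I2
cycle 9: W2.I3
cycle 10: W0.I3
cycle 11: W0.I4
cycle 12: idle
cycle 13: idle
cycle 14: W2.I4

Answer: 15 cycles, utilization 13/15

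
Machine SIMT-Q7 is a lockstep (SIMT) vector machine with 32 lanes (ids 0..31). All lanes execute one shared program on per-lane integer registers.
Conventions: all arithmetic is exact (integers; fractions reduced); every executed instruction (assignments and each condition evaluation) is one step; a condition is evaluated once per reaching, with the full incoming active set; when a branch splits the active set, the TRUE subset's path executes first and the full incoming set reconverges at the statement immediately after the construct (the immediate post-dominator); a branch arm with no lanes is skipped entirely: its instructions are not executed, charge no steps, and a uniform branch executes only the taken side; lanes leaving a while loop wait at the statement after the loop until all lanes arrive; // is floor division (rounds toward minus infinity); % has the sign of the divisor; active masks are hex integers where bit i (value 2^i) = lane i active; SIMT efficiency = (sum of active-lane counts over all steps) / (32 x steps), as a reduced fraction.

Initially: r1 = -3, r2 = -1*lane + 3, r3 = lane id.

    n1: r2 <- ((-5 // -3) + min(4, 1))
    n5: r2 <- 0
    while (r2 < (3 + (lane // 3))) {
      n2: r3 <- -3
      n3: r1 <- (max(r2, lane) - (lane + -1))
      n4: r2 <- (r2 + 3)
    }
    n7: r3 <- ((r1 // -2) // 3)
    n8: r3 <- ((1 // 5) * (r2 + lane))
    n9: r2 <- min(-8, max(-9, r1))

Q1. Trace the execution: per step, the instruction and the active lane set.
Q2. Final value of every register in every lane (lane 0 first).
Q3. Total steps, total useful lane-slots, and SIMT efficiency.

step 0: r2 <- ((-5 // -3) + min(4, 1)) 0xffffffff
step 1: r2 <- 0                      0xffffffff
step 2: eval (r2 < (3 + (lane // 3))) 0xffffffff
step 3: r3 <- -3                     0xffffffff
step 4: r1 <- (max(r2, lane) - (lane + -1)) 0xffffffff
step 5: r2 <- (r2 + 3)               0xffffffff
step 6: eval (r2 < (3 + (lane // 3))) 0xffffffff
step 7: r3 <- -3                     0xfffffff8
step 8: r1 <- (max(r2, lane) - (lane + -1)) 0xfffffff8
step 9: r2 <- (r2 + 3)               0xfffffff8
step 10: eval (r2 < (3 + (lane // 3))) 0xfffffff8
step 11: r3 <- -3                     0xfffff000
step 12: r1 <- (max(r2, lane) - (lane + -1)) 0xfffff000
step 13: r2 <- (r2 + 3)               0xfffff000
step 14: eval (r2 < (3 + (lane // 3))) 0xfffff000
step 15: r3 <- -3                     0xffe00000
step 16: r1 <- (max(r2, lane) - (lane + -1)) 0xffe00000
step 17: r2 <- (r2 + 3)               0xffe00000
step 18: eval (r2 < (3 + (lane // 3))) 0xffe00000
step 19: r3 <- -3                     0xc0000000
step 20: r1 <- (max(r2, lane) - (lane + -1)) 0xc0000000
step 21: r2 <- (r2 + 3)               0xc0000000
step 22: eval (r2 < (3 + (lane // 3))) 0xc0000000
step 23: r3 <- ((r1 // -2) // 3)      0xffffffff
step 24: r3 <- ((1 // 5) * (r2 + lane)) 0xffffffff
step 25: r2 <- min(-8, max(-9, r1))   0xffffffff

Answer: 26 steps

r1: 1,1,1,1,1,1,1,1,1,1,1,1,1,1,1,1,1,1,1,1,1,1,1,1,1,1,1,1,1,1,1,1
r2: -8,-8,-8,-8,-8,-8,-8,-8,-8,-8,-8,-8,-8,-8,-8,-8,-8,-8,-8,-8,-8,-8,-8,-8,-8,-8,-8,-8,-8,-8,-8,-8
r3: 0,0,0,0,0,0,0,0,0,0,0,0,0,0,0,0,0,0,0,0,0,0,0,0,0,0,0,0,0,0,0,0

steps = 26; useful = 568; efficiency = 568/832 = 71/104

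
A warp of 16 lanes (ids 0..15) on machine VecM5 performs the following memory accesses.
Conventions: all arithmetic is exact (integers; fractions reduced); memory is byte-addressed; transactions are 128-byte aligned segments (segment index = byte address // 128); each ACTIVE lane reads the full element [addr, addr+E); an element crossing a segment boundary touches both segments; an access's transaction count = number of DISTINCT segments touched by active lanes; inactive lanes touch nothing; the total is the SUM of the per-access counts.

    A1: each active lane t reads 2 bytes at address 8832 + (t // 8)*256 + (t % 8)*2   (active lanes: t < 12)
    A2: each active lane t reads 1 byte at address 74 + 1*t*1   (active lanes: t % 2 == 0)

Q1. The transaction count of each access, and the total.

A1: 2 transactions
A2: 1 transaction

Answer: 2,1; total 3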